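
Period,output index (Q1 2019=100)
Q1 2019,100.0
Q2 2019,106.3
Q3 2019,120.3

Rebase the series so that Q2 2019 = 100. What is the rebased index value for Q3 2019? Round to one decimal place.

Rebased(Q3 2019) = 120.3 / 106.3 × 100 = 113.1703

113.2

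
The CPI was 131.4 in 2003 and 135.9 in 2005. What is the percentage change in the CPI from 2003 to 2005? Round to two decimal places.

Change = (135.9 − 131.4) / 131.4 × 100
       = 4.5 / 131.4 × 100 = 3.4247%

3.42%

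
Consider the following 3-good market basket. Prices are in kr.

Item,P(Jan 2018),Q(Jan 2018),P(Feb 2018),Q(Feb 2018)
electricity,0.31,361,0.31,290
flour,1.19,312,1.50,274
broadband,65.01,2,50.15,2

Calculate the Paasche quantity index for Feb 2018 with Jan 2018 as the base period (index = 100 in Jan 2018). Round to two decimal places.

88.38

Paasche quantity index uses current-period prices as weights.
ΣP(Feb 2018)·Q(Feb 2018) = 0.31×290 + 1.50×274 + 50.15×2 = 89.9 + 411 + 100.3 = 601.2
ΣP(Feb 2018)·Q(Jan 2018) = 0.31×361 + 1.50×312 + 50.15×2 = 111.91 + 468 + 100.3 = 680.21
Index = 601.2 / 680.21 × 100 = 88.3845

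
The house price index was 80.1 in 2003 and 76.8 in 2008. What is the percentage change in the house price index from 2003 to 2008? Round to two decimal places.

Change = (76.8 − 80.1) / 80.1 × 100
       = -3.3 / 80.1 × 100 = -4.1199%

-4.12%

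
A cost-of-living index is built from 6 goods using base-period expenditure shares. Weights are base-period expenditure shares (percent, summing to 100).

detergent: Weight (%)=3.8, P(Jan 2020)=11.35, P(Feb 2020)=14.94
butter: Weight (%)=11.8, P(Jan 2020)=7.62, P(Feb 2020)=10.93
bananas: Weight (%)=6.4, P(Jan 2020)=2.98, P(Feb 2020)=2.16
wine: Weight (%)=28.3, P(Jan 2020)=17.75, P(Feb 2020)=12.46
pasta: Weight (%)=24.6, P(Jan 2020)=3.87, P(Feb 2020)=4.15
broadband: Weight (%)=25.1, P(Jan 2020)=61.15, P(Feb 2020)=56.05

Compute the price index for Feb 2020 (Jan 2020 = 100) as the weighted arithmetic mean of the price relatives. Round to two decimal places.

detergent: 3.8 × (14.94/11.35) = 3.8 × 1.316300 = 5.0019
butter: 11.8 × (10.93/7.62) = 11.8 × 1.434383 = 16.9257
bananas: 6.4 × (2.16/2.98) = 6.4 × 0.724832 = 4.6389
wine: 28.3 × (12.46/17.75) = 28.3 × 0.701972 = 19.8658
pasta: 24.6 × (4.15/3.87) = 24.6 × 1.072351 = 26.3798
broadband: 25.1 × (56.05/61.15) = 25.1 × 0.916599 = 23.0066
Index = Σ wᵢ·(p₁ᵢ/p₀ᵢ) = 5.0019 + 16.9257 + 4.6389 + 19.8658 + 26.3798 + 23.0066 = 95.8189

95.82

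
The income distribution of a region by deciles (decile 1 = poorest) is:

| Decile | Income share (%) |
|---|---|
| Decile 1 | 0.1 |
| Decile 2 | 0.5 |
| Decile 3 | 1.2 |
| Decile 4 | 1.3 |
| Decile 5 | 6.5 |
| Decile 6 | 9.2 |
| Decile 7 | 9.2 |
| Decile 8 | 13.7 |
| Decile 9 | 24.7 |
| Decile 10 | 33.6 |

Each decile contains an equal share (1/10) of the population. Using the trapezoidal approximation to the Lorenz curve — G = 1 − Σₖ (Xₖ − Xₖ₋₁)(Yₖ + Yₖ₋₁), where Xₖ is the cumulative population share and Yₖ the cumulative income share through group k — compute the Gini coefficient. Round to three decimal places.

Cumulative income shares Yₖ: 0.0010, 0.0060, 0.0180, 0.0310, 0.0960, 0.1880, 0.2800, 0.4170, 0.6640, 1.0000
Σ (Xₖ−Xₖ₋₁)(Yₖ+Yₖ₋₁) = (1/10)(0.0010+0.0000) + (1/10)(0.0060+0.0010) + (1/10)(0.0180+0.0060) + (1/10)(0.0310+0.0180) + (1/10)(0.0960+0.0310) + (1/10)(0.1880+0.0960) + (1/10)(0.2800+0.1880) + (1/10)(0.4170+0.2800) + (1/10)(0.6640+0.4170) + (1/10)(1.0000+0.6640)
  = 0.0001 + 0.0007 + 0.0024 + 0.0049 + 0.0127 + 0.0284 + 0.0468 + 0.0697 + 0.1081 + 0.1664 = 0.4402
G = 1 − 0.4402 = 0.5598

0.560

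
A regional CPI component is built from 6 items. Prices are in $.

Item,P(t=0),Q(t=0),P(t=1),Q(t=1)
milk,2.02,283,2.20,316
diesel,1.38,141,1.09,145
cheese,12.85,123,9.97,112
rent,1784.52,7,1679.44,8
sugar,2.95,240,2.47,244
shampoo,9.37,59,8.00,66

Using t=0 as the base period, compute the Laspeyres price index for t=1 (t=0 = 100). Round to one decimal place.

92.1

Laspeyres price index uses base-period quantities as weights.
ΣP(t=1)·Q(t=0) = 2.20×283 + 1.09×141 + 9.97×123 + 1679.44×7 + 2.47×240 + 8.00×59 = 622.6 + 153.69 + 1226.31 + 11756.08 + 592.8 + 472 = 14823.48
ΣP(t=0)·Q(t=0) = 2.02×283 + 1.38×141 + 12.85×123 + 1784.52×7 + 2.95×240 + 9.37×59 = 571.66 + 194.58 + 1580.55 + 12491.64 + 708 + 552.83 = 16099.26
Index = 14823.48 / 16099.26 × 100 = 92.0755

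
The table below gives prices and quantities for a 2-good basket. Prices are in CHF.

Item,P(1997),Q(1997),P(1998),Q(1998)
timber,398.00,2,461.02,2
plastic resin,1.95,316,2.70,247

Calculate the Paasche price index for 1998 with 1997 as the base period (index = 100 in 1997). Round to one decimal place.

124.4

Paasche price index uses current-period quantities as weights.
ΣP(1998)·Q(1998) = 461.02×2 + 2.70×247 = 922.04 + 666.9 = 1588.94
ΣP(1997)·Q(1998) = 398.00×2 + 1.95×247 = 796 + 481.65 = 1277.65
Index = 1588.94 / 1277.65 × 100 = 124.3643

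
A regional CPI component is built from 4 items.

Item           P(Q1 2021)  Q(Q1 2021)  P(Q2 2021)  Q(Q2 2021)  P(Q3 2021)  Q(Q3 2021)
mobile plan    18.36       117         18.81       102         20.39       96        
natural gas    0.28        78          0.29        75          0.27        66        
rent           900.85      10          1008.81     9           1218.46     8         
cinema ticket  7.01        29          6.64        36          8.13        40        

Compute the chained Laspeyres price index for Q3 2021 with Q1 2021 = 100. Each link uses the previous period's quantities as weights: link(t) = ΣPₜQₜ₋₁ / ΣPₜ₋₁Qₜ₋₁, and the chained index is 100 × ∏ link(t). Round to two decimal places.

130.35

Link Q1 2021→Q2 2021:
ΣP(Q2 2021)Q(Q1 2021) = 18.81×117 + 0.29×78 + 1008.81×10 + 6.64×29 = 2200.77 + 22.62 + 10088.1 + 192.56 = 12504.05
ΣP(Q1 2021)Q(Q1 2021) = 18.36×117 + 0.28×78 + 900.85×10 + 7.01×29 = 2148.12 + 21.84 + 9008.5 + 203.29 = 11381.75
link = 12504.05/11381.75 = 1.098605
Link Q2 2021→Q3 2021:
ΣP(Q3 2021)Q(Q2 2021) = 20.39×102 + 0.27×75 + 1218.46×9 + 8.13×36 = 2079.78 + 20.25 + 10966.14 + 292.68 = 13358.85
ΣP(Q2 2021)Q(Q2 2021) = 18.81×102 + 0.29×75 + 1008.81×9 + 6.64×36 = 1918.62 + 21.75 + 9079.29 + 239.04 = 11258.7
link = 13358.85/11258.7 = 1.186536
Chained index = 100 × 1.098605 × 1.186536 = 130.3534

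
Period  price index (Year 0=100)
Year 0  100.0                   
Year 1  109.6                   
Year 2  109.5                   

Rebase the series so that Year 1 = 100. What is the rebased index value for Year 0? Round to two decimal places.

Rebased(Year 0) = 100.0 / 109.6 × 100 = 91.2409

91.24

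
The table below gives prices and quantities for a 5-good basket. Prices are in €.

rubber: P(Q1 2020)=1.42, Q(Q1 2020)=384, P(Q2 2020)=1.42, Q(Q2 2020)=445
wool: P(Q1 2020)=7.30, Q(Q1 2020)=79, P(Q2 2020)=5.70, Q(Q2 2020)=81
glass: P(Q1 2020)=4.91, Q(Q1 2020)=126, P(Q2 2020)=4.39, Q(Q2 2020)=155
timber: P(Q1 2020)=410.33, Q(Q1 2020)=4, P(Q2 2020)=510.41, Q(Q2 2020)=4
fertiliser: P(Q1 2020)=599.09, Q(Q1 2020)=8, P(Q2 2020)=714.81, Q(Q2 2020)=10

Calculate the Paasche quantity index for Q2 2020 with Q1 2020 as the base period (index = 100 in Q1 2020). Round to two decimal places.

117.78

Paasche quantity index uses current-period prices as weights.
ΣP(Q2 2020)·Q(Q2 2020) = 1.42×445 + 5.70×81 + 4.39×155 + 510.41×4 + 714.81×10 = 631.9 + 461.7 + 680.45 + 2041.64 + 7148.1 = 10963.79
ΣP(Q2 2020)·Q(Q1 2020) = 1.42×384 + 5.70×79 + 4.39×126 + 510.41×4 + 714.81×8 = 545.28 + 450.3 + 553.14 + 2041.64 + 5718.48 = 9308.84
Index = 10963.79 / 9308.84 × 100 = 117.7783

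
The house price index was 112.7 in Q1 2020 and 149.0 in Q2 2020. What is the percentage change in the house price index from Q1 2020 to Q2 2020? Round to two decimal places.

32.21%

Change = (149.0 − 112.7) / 112.7 × 100
       = 36.3 / 112.7 × 100 = 32.2094%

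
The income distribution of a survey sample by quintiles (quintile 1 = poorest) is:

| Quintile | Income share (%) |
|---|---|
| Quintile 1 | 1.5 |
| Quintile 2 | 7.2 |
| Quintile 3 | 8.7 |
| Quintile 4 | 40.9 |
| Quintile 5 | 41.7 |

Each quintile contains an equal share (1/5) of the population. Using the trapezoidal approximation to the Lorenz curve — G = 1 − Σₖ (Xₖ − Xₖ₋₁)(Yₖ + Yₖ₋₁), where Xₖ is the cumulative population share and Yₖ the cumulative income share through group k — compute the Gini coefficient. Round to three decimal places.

0.456

Cumulative income shares Yₖ: 0.0150, 0.0870, 0.1740, 0.5830, 1.0000
Σ (Xₖ−Xₖ₋₁)(Yₖ+Yₖ₋₁) = (1/5)(0.0150+0.0000) + (1/5)(0.0870+0.0150) + (1/5)(0.1740+0.0870) + (1/5)(0.5830+0.1740) + (1/5)(1.0000+0.5830)
  = 0.0030 + 0.0204 + 0.0522 + 0.1514 + 0.3166 = 0.5436
G = 1 − 0.5436 = 0.4564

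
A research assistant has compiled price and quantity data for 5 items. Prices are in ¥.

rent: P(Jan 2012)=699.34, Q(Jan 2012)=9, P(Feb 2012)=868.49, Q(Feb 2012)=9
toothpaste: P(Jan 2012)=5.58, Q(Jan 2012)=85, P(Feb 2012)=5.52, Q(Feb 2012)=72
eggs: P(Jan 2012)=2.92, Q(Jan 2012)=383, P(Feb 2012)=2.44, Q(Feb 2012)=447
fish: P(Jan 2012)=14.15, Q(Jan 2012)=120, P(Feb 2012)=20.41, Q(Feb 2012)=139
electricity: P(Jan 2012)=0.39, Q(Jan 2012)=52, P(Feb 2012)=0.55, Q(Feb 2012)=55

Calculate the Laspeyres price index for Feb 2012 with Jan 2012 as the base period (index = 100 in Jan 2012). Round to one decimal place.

Laspeyres price index uses base-period quantities as weights.
ΣP(Feb 2012)·Q(Jan 2012) = 868.49×9 + 5.52×85 + 2.44×383 + 20.41×120 + 0.55×52 = 7816.41 + 469.2 + 934.52 + 2449.2 + 28.6 = 11697.93
ΣP(Jan 2012)·Q(Jan 2012) = 699.34×9 + 5.58×85 + 2.92×383 + 14.15×120 + 0.39×52 = 6294.06 + 474.3 + 1118.36 + 1698 + 20.28 = 9605
Index = 11697.93 / 9605 × 100 = 121.7900

121.8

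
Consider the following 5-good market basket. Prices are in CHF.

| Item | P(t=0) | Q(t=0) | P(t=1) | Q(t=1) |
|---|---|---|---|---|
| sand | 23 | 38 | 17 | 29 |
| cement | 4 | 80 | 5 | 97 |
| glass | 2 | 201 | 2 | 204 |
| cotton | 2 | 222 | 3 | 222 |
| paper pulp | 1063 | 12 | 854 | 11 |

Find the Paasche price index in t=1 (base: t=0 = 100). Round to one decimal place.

Paasche price index uses current-period quantities as weights.
ΣP(t=1)·Q(t=1) = 17×29 + 5×97 + 2×204 + 3×222 + 854×11 = 493 + 485 + 408 + 666 + 9394 = 11446
ΣP(t=0)·Q(t=1) = 23×29 + 4×97 + 2×204 + 2×222 + 1063×11 = 667 + 388 + 408 + 444 + 11693 = 13600
Index = 11446 / 13600 × 100 = 84.1618

84.2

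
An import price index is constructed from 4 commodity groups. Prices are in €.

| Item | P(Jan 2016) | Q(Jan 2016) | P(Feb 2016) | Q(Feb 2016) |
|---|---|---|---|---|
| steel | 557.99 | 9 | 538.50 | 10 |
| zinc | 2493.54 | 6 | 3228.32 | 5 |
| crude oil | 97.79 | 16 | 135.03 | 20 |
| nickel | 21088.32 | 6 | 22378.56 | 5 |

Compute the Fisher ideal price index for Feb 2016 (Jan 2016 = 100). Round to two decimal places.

Laspeyres component (base-period weights):
ΣP(Feb 2016)Q(Jan 2016) = 538.50×9 + 3228.32×6 + 135.03×16 + 22378.56×6 = 4846.5 + 19369.92 + 2160.48 + 134271.36 = 160648.26
ΣP(Jan 2016)Q(Jan 2016) = 557.99×9 + 2493.54×6 + 97.79×16 + 21088.32×6 = 5021.91 + 14961.24 + 1564.64 + 126529.92 = 148077.71
L = 160648.26 / 148077.71 × 100 = 108.4892
Paasche component (current-period weights):
ΣP(Feb 2016)Q(Feb 2016) = 538.50×10 + 3228.32×5 + 135.03×20 + 22378.56×5 = 5385 + 16141.6 + 2700.6 + 111892.8 = 136120
ΣP(Jan 2016)Q(Feb 2016) = 557.99×10 + 2493.54×5 + 97.79×20 + 21088.32×5 = 5579.9 + 12467.7 + 1955.8 + 105441.6 = 125445
P = 136120 / 125445 × 100 = 108.5097
Fisher = √(L × P) = √(108.4892 × 108.5097) = 108.4994

108.50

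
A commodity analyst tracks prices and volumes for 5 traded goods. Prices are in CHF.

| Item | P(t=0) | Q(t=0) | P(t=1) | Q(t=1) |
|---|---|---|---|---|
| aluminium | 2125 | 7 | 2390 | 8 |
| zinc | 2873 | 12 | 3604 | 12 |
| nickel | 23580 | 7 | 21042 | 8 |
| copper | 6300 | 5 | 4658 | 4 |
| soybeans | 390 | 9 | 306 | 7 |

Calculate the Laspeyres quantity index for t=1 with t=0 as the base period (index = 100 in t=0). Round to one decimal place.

Laspeyres quantity index uses base-period prices as weights.
ΣP(t=0)·Q(t=1) = 2125×8 + 2873×12 + 23580×8 + 6300×4 + 390×7 = 17000 + 34476 + 188640 + 25200 + 2730 = 268046
ΣP(t=0)·Q(t=0) = 2125×7 + 2873×12 + 23580×7 + 6300×5 + 390×9 = 14875 + 34476 + 165060 + 31500 + 3510 = 249421
Index = 268046 / 249421 × 100 = 107.4673

107.5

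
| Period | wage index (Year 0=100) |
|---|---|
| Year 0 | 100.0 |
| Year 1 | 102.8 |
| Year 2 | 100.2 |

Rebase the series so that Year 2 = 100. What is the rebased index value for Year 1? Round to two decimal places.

Rebased(Year 1) = 102.8 / 100.2 × 100 = 102.5948

102.59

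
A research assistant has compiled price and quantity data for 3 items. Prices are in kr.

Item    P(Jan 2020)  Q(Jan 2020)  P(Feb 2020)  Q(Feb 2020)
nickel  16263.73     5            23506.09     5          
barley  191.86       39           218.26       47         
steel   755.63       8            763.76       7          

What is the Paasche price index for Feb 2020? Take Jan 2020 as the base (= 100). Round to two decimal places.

139.23

Paasche price index uses current-period quantities as weights.
ΣP(Feb 2020)·Q(Feb 2020) = 23506.09×5 + 218.26×47 + 763.76×7 = 117530.45 + 10258.22 + 5346.32 = 133134.99
ΣP(Jan 2020)·Q(Feb 2020) = 16263.73×5 + 191.86×47 + 755.63×7 = 81318.65 + 9017.42 + 5289.41 = 95625.48
Index = 133134.99 / 95625.48 × 100 = 139.2254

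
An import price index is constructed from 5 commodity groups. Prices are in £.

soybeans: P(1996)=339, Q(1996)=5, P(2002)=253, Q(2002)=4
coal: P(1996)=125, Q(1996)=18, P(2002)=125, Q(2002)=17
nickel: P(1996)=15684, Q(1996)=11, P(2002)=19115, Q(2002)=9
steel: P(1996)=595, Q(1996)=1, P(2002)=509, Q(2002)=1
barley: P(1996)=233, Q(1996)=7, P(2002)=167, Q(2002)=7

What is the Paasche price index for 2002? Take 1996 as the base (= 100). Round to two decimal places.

120.42

Paasche price index uses current-period quantities as weights.
ΣP(2002)·Q(2002) = 253×4 + 125×17 + 19115×9 + 509×1 + 167×7 = 1012 + 2125 + 172035 + 509 + 1169 = 176850
ΣP(1996)·Q(2002) = 339×4 + 125×17 + 15684×9 + 595×1 + 233×7 = 1356 + 2125 + 141156 + 595 + 1631 = 146863
Index = 176850 / 146863 × 100 = 120.4183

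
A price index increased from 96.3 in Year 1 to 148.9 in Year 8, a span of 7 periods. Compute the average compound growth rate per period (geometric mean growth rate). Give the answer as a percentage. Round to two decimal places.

Growth factor = (148.9/96.3)^(1/7) = (1.546210)^(1/7) = 1.064237
Growth rate = 1.064237 − 1 = 0.064237 = 6.4237%

6.42%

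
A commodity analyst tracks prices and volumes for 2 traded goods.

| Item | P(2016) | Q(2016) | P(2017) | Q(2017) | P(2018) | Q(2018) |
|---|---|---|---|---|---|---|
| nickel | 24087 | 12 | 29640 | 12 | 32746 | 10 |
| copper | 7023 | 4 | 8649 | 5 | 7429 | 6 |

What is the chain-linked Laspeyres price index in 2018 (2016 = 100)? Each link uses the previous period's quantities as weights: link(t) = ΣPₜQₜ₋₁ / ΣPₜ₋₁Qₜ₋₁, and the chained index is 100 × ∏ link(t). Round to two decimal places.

132.68

Link 2016→2017:
ΣP(2017)Q(2016) = 29640×12 + 8649×4 = 355680 + 34596 = 390276
ΣP(2016)Q(2016) = 24087×12 + 7023×4 = 289044 + 28092 = 317136
link = 390276/317136 = 1.230627
Link 2017→2018:
ΣP(2018)Q(2017) = 32746×12 + 7429×5 = 392952 + 37145 = 430097
ΣP(2017)Q(2017) = 29640×12 + 8649×5 = 355680 + 43245 = 398925
link = 430097/398925 = 1.078140
Chained index = 100 × 1.230627 × 1.078140 = 132.6788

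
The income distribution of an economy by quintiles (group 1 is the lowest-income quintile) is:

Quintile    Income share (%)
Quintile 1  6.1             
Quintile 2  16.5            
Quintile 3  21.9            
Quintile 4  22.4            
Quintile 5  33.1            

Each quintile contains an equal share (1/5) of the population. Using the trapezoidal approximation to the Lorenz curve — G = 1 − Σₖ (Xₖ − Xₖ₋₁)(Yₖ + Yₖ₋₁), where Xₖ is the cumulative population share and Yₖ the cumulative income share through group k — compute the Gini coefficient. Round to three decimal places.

Cumulative income shares Yₖ: 0.0610, 0.2260, 0.4450, 0.6690, 1.0000
Σ (Xₖ−Xₖ₋₁)(Yₖ+Yₖ₋₁) = (1/5)(0.0610+0.0000) + (1/5)(0.2260+0.0610) + (1/5)(0.4450+0.2260) + (1/5)(0.6690+0.4450) + (1/5)(1.0000+0.6690)
  = 0.0122 + 0.0574 + 0.1342 + 0.2228 + 0.3338 = 0.7604
G = 1 − 0.7604 = 0.2396

0.240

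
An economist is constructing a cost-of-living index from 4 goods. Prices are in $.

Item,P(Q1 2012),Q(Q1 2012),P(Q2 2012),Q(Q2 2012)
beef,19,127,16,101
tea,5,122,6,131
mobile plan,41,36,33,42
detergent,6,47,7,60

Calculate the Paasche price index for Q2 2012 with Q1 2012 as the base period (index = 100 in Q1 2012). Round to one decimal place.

Paasche price index uses current-period quantities as weights.
ΣP(Q2 2012)·Q(Q2 2012) = 16×101 + 6×131 + 33×42 + 7×60 = 1616 + 786 + 1386 + 420 = 4208
ΣP(Q1 2012)·Q(Q2 2012) = 19×101 + 5×131 + 41×42 + 6×60 = 1919 + 655 + 1722 + 360 = 4656
Index = 4208 / 4656 × 100 = 90.3780

90.4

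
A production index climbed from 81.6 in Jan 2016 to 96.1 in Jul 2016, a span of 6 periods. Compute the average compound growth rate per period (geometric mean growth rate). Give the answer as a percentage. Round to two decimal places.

2.76%

Growth factor = (96.1/81.6)^(1/6) = (1.177696)^(1/6) = 1.027635
Growth rate = 1.027635 − 1 = 0.027635 = 2.7635%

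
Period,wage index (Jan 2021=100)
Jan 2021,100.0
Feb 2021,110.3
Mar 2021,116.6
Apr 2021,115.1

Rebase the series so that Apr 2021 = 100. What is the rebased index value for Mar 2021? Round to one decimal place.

Rebased(Mar 2021) = 116.6 / 115.1 × 100 = 101.3032

101.3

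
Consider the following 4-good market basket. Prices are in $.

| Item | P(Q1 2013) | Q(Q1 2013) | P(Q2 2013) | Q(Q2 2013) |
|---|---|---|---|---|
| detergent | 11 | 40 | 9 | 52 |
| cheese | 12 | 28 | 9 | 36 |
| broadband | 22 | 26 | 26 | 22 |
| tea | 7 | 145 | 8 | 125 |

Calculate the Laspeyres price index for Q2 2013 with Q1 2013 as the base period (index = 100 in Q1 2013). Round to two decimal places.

103.60

Laspeyres price index uses base-period quantities as weights.
ΣP(Q2 2013)·Q(Q1 2013) = 9×40 + 9×28 + 26×26 + 8×145 = 360 + 252 + 676 + 1160 = 2448
ΣP(Q1 2013)·Q(Q1 2013) = 11×40 + 12×28 + 22×26 + 7×145 = 440 + 336 + 572 + 1015 = 2363
Index = 2448 / 2363 × 100 = 103.5971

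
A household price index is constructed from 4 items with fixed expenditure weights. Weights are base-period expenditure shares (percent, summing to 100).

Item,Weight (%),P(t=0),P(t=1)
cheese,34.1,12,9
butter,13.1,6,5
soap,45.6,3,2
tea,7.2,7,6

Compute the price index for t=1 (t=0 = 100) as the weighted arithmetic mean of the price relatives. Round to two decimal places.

cheese: 34.1 × (9/12) = 34.1 × 0.750000 = 25.5750
butter: 13.1 × (5/6) = 13.1 × 0.833333 = 10.9167
soap: 45.6 × (2/3) = 45.6 × 0.666667 = 30.4000
tea: 7.2 × (6/7) = 7.2 × 0.857143 = 6.1714
Index = Σ wᵢ·(p₁ᵢ/p₀ᵢ) = 25.5750 + 10.9167 + 30.4000 + 6.1714 = 73.0631

73.06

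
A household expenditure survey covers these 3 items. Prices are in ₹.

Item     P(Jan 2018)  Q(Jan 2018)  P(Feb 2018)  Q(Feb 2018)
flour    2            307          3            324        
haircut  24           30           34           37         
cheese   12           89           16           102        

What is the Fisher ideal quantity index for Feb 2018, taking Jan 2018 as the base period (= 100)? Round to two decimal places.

114.84

Laspeyres component (base-period weights):
ΣP(Jan 2018)Q(Feb 2018) = 2×324 + 24×37 + 12×102 = 648 + 888 + 1224 = 2760
ΣP(Jan 2018)Q(Jan 2018) = 2×307 + 24×30 + 12×89 = 614 + 720 + 1068 = 2402
L = 2760 / 2402 × 100 = 114.9042
Paasche component (current-period weights):
ΣP(Feb 2018)Q(Feb 2018) = 3×324 + 34×37 + 16×102 = 972 + 1258 + 1632 = 3862
ΣP(Feb 2018)Q(Jan 2018) = 3×307 + 34×30 + 16×89 = 921 + 1020 + 1424 = 3365
P = 3862 / 3365 × 100 = 114.7697
Fisher = √(L × P) = √(114.9042 × 114.7697) = 114.8369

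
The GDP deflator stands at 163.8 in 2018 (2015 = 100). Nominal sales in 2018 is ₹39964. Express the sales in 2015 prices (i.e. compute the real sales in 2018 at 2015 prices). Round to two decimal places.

24398.05

Real = Nominal ÷ (Index/100) = 39964 ÷ (163.8/100)
     = 39964 ÷ 1.638 = 24398.0464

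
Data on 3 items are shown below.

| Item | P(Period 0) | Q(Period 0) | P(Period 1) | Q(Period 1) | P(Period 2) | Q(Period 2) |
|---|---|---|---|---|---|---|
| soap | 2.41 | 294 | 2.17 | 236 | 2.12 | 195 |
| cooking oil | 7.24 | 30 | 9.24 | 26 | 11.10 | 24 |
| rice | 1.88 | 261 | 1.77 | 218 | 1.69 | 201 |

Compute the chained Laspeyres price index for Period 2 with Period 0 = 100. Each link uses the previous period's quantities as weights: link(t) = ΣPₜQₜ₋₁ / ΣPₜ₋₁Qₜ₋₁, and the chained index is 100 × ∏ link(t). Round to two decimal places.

98.86

Link Period 0→Period 1:
ΣP(Period 1)Q(Period 0) = 2.17×294 + 9.24×30 + 1.77×261 = 637.98 + 277.2 + 461.97 = 1377.15
ΣP(Period 0)Q(Period 0) = 2.41×294 + 7.24×30 + 1.88×261 = 708.54 + 217.2 + 490.68 = 1416.42
link = 1377.15/1416.42 = 0.972275
Link Period 1→Period 2:
ΣP(Period 2)Q(Period 1) = 2.12×236 + 11.10×26 + 1.69×218 = 500.32 + 288.6 + 368.42 = 1157.34
ΣP(Period 1)Q(Period 1) = 2.17×236 + 9.24×26 + 1.77×218 = 512.12 + 240.24 + 385.86 = 1138.22
link = 1157.34/1138.22 = 1.016798
Chained index = 100 × 0.972275 × 1.016798 = 98.8608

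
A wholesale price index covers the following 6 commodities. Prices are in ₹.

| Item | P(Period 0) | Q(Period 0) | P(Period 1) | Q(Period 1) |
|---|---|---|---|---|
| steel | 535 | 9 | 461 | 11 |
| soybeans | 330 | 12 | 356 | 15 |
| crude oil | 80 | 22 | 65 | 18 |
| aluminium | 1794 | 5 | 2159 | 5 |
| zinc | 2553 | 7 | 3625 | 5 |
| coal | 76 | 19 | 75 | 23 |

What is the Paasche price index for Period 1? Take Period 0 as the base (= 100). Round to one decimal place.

118.1

Paasche price index uses current-period quantities as weights.
ΣP(Period 1)·Q(Period 1) = 461×11 + 356×15 + 65×18 + 2159×5 + 3625×5 + 75×23 = 5071 + 5340 + 1170 + 10795 + 18125 + 1725 = 42226
ΣP(Period 0)·Q(Period 1) = 535×11 + 330×15 + 80×18 + 1794×5 + 2553×5 + 76×23 = 5885 + 4950 + 1440 + 8970 + 12765 + 1748 = 35758
Index = 42226 / 35758 × 100 = 118.0883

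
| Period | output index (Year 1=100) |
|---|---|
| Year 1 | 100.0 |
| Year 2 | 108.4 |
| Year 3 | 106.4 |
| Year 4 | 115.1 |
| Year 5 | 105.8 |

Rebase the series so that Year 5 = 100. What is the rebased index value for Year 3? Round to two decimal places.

Rebased(Year 3) = 106.4 / 105.8 × 100 = 100.5671

100.57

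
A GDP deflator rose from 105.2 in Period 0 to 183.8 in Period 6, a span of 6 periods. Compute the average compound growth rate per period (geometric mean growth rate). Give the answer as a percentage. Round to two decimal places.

Growth factor = (183.8/105.2)^(1/6) = (1.747148)^(1/6) = 1.097459
Growth rate = 1.097459 − 1 = 0.097459 = 9.7459%

9.75%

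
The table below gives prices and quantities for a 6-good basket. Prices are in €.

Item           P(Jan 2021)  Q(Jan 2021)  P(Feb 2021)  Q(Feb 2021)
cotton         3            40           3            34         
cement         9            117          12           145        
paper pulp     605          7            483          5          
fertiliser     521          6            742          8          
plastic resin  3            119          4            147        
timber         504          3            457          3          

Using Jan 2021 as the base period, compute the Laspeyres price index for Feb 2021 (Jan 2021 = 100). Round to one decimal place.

107.7

Laspeyres price index uses base-period quantities as weights.
ΣP(Feb 2021)·Q(Jan 2021) = 3×40 + 12×117 + 483×7 + 742×6 + 4×119 + 457×3 = 120 + 1404 + 3381 + 4452 + 476 + 1371 = 11204
ΣP(Jan 2021)·Q(Jan 2021) = 3×40 + 9×117 + 605×7 + 521×6 + 3×119 + 504×3 = 120 + 1053 + 4235 + 3126 + 357 + 1512 = 10403
Index = 11204 / 10403 × 100 = 107.6997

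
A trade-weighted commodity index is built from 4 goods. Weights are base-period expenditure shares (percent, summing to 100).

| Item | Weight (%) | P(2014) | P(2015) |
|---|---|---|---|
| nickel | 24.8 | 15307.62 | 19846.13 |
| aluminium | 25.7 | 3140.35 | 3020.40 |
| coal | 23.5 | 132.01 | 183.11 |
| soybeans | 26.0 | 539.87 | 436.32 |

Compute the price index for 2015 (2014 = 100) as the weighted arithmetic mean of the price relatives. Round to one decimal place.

110.5

nickel: 24.8 × (19846.13/15307.62) = 24.8 × 1.296487 = 32.1529
aluminium: 25.7 × (3020.40/3140.35) = 25.7 × 0.961804 = 24.7184
coal: 23.5 × (183.11/132.01) = 23.5 × 1.387092 = 32.5967
soybeans: 26.0 × (436.32/539.87) = 26.0 × 0.808195 = 21.0131
Index = Σ wᵢ·(p₁ᵢ/p₀ᵢ) = 32.1529 + 24.7184 + 32.5967 + 21.0131 = 110.4809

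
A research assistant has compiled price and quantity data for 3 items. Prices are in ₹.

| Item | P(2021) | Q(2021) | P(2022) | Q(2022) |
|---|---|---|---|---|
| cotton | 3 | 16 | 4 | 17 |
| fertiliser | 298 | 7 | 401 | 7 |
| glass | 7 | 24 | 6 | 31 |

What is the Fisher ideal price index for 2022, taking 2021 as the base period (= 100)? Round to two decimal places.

130.50

Laspeyres component (base-period weights):
ΣP(2022)Q(2021) = 4×16 + 401×7 + 6×24 = 64 + 2807 + 144 = 3015
ΣP(2021)Q(2021) = 3×16 + 298×7 + 7×24 = 48 + 2086 + 168 = 2302
L = 3015 / 2302 × 100 = 130.9731
Paasche component (current-period weights):
ΣP(2022)Q(2022) = 4×17 + 401×7 + 6×31 = 68 + 2807 + 186 = 3061
ΣP(2021)Q(2022) = 3×17 + 298×7 + 7×31 = 51 + 2086 + 217 = 2354
P = 3061 / 2354 × 100 = 130.0340
Fisher = √(L × P) = √(130.9731 × 130.0340) = 130.5027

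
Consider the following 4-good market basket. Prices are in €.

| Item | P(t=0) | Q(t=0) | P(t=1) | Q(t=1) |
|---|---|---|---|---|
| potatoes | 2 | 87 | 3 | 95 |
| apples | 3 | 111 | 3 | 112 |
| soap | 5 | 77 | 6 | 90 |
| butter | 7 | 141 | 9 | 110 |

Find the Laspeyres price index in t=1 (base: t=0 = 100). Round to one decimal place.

Laspeyres price index uses base-period quantities as weights.
ΣP(t=1)·Q(t=0) = 3×87 + 3×111 + 6×77 + 9×141 = 261 + 333 + 462 + 1269 = 2325
ΣP(t=0)·Q(t=0) = 2×87 + 3×111 + 5×77 + 7×141 = 174 + 333 + 385 + 987 = 1879
Index = 2325 / 1879 × 100 = 123.7360

123.7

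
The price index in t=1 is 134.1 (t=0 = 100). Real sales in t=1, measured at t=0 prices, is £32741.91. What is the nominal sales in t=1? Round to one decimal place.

Nominal = Real × (Index/100) = 32741.91 × (134.1/100)
        = 32741.91 × 1.341 = 43906.9013

43906.9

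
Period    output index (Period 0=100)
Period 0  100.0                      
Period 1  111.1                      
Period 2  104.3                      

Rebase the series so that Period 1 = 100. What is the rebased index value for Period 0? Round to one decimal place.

Rebased(Period 0) = 100.0 / 111.1 × 100 = 90.0090

90.0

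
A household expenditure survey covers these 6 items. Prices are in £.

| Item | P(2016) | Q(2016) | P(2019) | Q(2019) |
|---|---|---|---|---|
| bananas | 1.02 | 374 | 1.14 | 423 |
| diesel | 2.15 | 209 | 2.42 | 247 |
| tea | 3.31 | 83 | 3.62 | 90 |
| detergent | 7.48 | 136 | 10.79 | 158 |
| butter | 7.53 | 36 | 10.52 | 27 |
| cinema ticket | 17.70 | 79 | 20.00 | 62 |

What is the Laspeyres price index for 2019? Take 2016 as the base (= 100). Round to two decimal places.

Laspeyres price index uses base-period quantities as weights.
ΣP(2019)·Q(2016) = 1.14×374 + 2.42×209 + 3.62×83 + 10.79×136 + 10.52×36 + 20.00×79 = 426.36 + 505.78 + 300.46 + 1467.44 + 378.72 + 1580 = 4658.76
ΣP(2016)·Q(2016) = 1.02×374 + 2.15×209 + 3.31×83 + 7.48×136 + 7.53×36 + 17.70×79 = 381.48 + 449.35 + 274.73 + 1017.28 + 271.08 + 1398.3 = 3792.22
Index = 4658.76 / 3792.22 × 100 = 122.8505

122.85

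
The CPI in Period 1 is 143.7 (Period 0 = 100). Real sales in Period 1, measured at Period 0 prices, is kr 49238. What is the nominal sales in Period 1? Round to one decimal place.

Nominal = Real × (Index/100) = 49238 × (143.7/100)
        = 49238 × 1.437 = 70755.0060

70755.0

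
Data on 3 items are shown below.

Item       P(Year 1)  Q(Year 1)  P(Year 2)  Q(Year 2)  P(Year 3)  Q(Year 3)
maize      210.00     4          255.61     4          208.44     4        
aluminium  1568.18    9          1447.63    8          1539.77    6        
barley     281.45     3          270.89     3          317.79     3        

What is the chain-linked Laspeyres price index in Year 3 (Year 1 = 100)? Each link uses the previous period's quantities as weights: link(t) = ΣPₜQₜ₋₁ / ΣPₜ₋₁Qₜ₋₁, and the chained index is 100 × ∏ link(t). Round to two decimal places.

Link Year 1→Year 2:
ΣP(Year 2)Q(Year 1) = 255.61×4 + 1447.63×9 + 270.89×3 = 1022.44 + 13028.67 + 812.67 = 14863.78
ΣP(Year 1)Q(Year 1) = 210.00×4 + 1568.18×9 + 281.45×3 = 840 + 14113.62 + 844.35 = 15797.97
link = 14863.78/15797.97 = 0.940866
Link Year 2→Year 3:
ΣP(Year 3)Q(Year 2) = 208.44×4 + 1539.77×8 + 317.79×3 = 833.76 + 12318.16 + 953.37 = 14105.29
ΣP(Year 2)Q(Year 2) = 255.61×4 + 1447.63×8 + 270.89×3 = 1022.44 + 11581.04 + 812.67 = 13416.15
link = 14105.29/13416.15 = 1.051366
Chained index = 100 × 0.940866 × 1.051366 = 98.9195

98.92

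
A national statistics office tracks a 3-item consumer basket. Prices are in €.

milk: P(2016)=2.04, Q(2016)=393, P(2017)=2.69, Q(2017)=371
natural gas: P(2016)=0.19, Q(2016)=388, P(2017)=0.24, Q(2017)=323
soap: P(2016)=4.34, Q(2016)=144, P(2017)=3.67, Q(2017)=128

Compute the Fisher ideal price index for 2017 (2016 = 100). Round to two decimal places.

112.19

Laspeyres component (base-period weights):
ΣP(2017)Q(2016) = 2.69×393 + 0.24×388 + 3.67×144 = 1057.17 + 93.12 + 528.48 = 1678.77
ΣP(2016)Q(2016) = 2.04×393 + 0.19×388 + 4.34×144 = 801.72 + 73.72 + 624.96 = 1500.4
L = 1678.77 / 1500.4 × 100 = 111.8882
Paasche component (current-period weights):
ΣP(2017)Q(2017) = 2.69×371 + 0.24×323 + 3.67×128 = 997.99 + 77.52 + 469.76 = 1545.27
ΣP(2016)Q(2017) = 2.04×371 + 0.19×323 + 4.34×128 = 756.84 + 61.37 + 555.52 = 1373.73
P = 1545.27 / 1373.73 × 100 = 112.4872
Fisher = √(L × P) = √(111.8882 × 112.4872) = 112.1873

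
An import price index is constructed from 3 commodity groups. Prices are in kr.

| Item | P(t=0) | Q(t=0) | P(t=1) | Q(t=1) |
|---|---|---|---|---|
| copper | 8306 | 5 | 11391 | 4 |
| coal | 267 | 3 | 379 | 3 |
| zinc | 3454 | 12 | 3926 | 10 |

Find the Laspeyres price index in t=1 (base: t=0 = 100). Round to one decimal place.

125.6

Laspeyres price index uses base-period quantities as weights.
ΣP(t=1)·Q(t=0) = 11391×5 + 379×3 + 3926×12 = 56955 + 1137 + 47112 = 105204
ΣP(t=0)·Q(t=0) = 8306×5 + 267×3 + 3454×12 = 41530 + 801 + 41448 = 83779
Index = 105204 / 83779 × 100 = 125.5732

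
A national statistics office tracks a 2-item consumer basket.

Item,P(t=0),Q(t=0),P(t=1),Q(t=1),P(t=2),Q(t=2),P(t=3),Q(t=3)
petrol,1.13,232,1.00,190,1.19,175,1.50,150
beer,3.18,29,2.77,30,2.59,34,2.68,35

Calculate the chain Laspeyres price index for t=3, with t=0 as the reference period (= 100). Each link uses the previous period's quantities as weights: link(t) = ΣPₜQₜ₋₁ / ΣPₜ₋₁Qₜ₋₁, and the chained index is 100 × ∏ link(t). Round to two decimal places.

Link t=0→t=1:
ΣP(t=1)Q(t=0) = 1.00×232 + 2.77×29 = 232 + 80.33 = 312.33
ΣP(t=0)Q(t=0) = 1.13×232 + 3.18×29 = 262.16 + 92.22 = 354.38
link = 312.33/354.38 = 0.881342
Link t=1→t=2:
ΣP(t=2)Q(t=1) = 1.19×190 + 2.59×30 = 226.1 + 77.7 = 303.8
ΣP(t=1)Q(t=1) = 1.00×190 + 2.77×30 = 190 + 83.1 = 273.1
link = 303.8/273.1 = 1.112413
Link t=2→t=3:
ΣP(t=3)Q(t=2) = 1.50×175 + 2.68×34 = 262.5 + 91.12 = 353.62
ΣP(t=2)Q(t=2) = 1.19×175 + 2.59×34 = 208.25 + 88.06 = 296.31
link = 353.62/296.31 = 1.193412
Chained index = 100 × 0.881342 × 1.112413 × 1.193412 = 117.0041

117.00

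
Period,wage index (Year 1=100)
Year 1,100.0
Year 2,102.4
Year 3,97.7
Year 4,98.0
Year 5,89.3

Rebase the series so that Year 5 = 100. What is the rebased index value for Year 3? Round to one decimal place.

109.4

Rebased(Year 3) = 97.7 / 89.3 × 100 = 109.4065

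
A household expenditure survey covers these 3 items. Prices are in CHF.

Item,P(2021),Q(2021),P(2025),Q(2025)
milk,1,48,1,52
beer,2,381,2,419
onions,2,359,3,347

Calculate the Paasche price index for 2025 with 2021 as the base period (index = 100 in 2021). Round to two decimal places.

121.91

Paasche price index uses current-period quantities as weights.
ΣP(2025)·Q(2025) = 1×52 + 2×419 + 3×347 = 52 + 838 + 1041 = 1931
ΣP(2021)·Q(2025) = 1×52 + 2×419 + 2×347 = 52 + 838 + 694 = 1584
Index = 1931 / 1584 × 100 = 121.9066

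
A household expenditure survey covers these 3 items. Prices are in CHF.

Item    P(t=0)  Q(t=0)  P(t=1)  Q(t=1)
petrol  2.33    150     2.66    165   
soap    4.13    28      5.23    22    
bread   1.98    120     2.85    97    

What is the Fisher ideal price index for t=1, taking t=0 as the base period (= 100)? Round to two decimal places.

125.35

Laspeyres component (base-period weights):
ΣP(t=1)Q(t=0) = 2.66×150 + 5.23×28 + 2.85×120 = 399 + 146.44 + 342 = 887.44
ΣP(t=0)Q(t=0) = 2.33×150 + 4.13×28 + 1.98×120 = 349.5 + 115.64 + 237.6 = 702.74
L = 887.44 / 702.74 × 100 = 126.2828
Paasche component (current-period weights):
ΣP(t=1)Q(t=1) = 2.66×165 + 5.23×22 + 2.85×97 = 438.9 + 115.06 + 276.45 = 830.41
ΣP(t=0)Q(t=1) = 2.33×165 + 4.13×22 + 1.98×97 = 384.45 + 90.86 + 192.06 = 667.37
P = 830.41 / 667.37 × 100 = 124.4302
Fisher = √(L × P) = √(126.2828 × 124.4302) = 125.3531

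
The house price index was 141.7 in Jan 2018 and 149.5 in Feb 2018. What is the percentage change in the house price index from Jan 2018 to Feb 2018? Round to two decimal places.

5.50%

Change = (149.5 − 141.7) / 141.7 × 100
       = 7.8 / 141.7 × 100 = 5.5046%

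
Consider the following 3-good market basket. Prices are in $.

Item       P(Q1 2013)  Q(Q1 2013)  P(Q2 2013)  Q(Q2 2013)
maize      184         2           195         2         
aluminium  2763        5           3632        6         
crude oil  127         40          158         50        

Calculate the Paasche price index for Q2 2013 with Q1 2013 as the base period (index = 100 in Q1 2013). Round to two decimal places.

Paasche price index uses current-period quantities as weights.
ΣP(Q2 2013)·Q(Q2 2013) = 195×2 + 3632×6 + 158×50 = 390 + 21792 + 7900 = 30082
ΣP(Q1 2013)·Q(Q2 2013) = 184×2 + 2763×6 + 127×50 = 368 + 16578 + 6350 = 23296
Index = 30082 / 23296 × 100 = 129.1295

129.13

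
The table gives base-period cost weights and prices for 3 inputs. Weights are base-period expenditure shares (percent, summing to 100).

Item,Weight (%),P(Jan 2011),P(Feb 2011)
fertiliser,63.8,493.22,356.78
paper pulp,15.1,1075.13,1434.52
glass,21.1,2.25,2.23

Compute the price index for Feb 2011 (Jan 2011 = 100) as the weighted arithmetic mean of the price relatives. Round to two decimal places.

fertiliser: 63.8 × (356.78/493.22) = 63.8 × 0.723369 = 46.1509
paper pulp: 15.1 × (1434.52/1075.13) = 15.1 × 1.334276 = 20.1476
glass: 21.1 × (2.23/2.25) = 21.1 × 0.991111 = 20.9124
Index = Σ wᵢ·(p₁ᵢ/p₀ᵢ) = 46.1509 + 20.1476 + 20.9124 = 87.2109

87.21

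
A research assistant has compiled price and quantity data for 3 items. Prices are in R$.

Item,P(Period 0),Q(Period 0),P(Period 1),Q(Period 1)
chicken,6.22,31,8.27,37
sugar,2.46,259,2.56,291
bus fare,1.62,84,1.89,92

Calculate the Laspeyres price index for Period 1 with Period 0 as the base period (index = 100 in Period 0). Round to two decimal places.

111.61

Laspeyres price index uses base-period quantities as weights.
ΣP(Period 1)·Q(Period 0) = 8.27×31 + 2.56×259 + 1.89×84 = 256.37 + 663.04 + 158.76 = 1078.17
ΣP(Period 0)·Q(Period 0) = 6.22×31 + 2.46×259 + 1.62×84 = 192.82 + 637.14 + 136.08 = 966.04
Index = 1078.17 / 966.04 × 100 = 111.6072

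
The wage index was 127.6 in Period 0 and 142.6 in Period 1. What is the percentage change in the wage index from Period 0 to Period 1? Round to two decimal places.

Change = (142.6 − 127.6) / 127.6 × 100
       = 15.0 / 127.6 × 100 = 11.7555%

11.76%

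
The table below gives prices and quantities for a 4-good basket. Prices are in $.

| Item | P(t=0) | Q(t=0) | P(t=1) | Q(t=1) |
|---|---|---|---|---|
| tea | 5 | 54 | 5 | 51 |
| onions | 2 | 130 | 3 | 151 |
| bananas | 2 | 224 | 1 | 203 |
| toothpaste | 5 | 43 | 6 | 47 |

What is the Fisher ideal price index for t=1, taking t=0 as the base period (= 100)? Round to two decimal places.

Laspeyres component (base-period weights):
ΣP(t=1)Q(t=0) = 5×54 + 3×130 + 1×224 + 6×43 = 270 + 390 + 224 + 258 = 1142
ΣP(t=0)Q(t=0) = 5×54 + 2×130 + 2×224 + 5×43 = 270 + 260 + 448 + 215 = 1193
L = 1142 / 1193 × 100 = 95.7251
Paasche component (current-period weights):
ΣP(t=1)Q(t=1) = 5×51 + 3×151 + 1×203 + 6×47 = 255 + 453 + 203 + 282 = 1193
ΣP(t=0)Q(t=1) = 5×51 + 2×151 + 2×203 + 5×47 = 255 + 302 + 406 + 235 = 1198
P = 1193 / 1198 × 100 = 99.5826
Fisher = √(L × P) = √(95.7251 × 99.5826) = 97.6348

97.63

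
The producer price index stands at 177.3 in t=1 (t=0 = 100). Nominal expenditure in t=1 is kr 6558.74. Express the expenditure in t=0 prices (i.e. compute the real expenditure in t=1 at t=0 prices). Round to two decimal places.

3699.23

Real = Nominal ÷ (Index/100) = 6558.74 ÷ (177.3/100)
     = 6558.74 ÷ 1.773 = 3699.2329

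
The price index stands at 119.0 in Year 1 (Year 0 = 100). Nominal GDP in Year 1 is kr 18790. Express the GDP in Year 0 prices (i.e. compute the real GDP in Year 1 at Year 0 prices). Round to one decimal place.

15789.9

Real = Nominal ÷ (Index/100) = 18790 ÷ (119.0/100)
     = 18790 ÷ 1.190 = 15789.9160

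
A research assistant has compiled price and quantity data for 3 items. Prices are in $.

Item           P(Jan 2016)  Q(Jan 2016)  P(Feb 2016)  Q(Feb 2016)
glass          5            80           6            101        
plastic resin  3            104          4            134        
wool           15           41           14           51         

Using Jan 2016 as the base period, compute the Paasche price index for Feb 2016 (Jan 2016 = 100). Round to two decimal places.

Paasche price index uses current-period quantities as weights.
ΣP(Feb 2016)·Q(Feb 2016) = 6×101 + 4×134 + 14×51 = 606 + 536 + 714 = 1856
ΣP(Jan 2016)·Q(Feb 2016) = 5×101 + 3×134 + 15×51 = 505 + 402 + 765 = 1672
Index = 1856 / 1672 × 100 = 111.0048

111.00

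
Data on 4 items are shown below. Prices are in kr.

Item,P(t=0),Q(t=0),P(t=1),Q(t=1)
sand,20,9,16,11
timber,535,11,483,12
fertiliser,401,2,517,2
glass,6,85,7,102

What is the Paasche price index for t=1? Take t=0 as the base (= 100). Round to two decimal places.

95.85

Paasche price index uses current-period quantities as weights.
ΣP(t=1)·Q(t=1) = 16×11 + 483×12 + 517×2 + 7×102 = 176 + 5796 + 1034 + 714 = 7720
ΣP(t=0)·Q(t=1) = 20×11 + 535×12 + 401×2 + 6×102 = 220 + 6420 + 802 + 612 = 8054
Index = 7720 / 8054 × 100 = 95.8530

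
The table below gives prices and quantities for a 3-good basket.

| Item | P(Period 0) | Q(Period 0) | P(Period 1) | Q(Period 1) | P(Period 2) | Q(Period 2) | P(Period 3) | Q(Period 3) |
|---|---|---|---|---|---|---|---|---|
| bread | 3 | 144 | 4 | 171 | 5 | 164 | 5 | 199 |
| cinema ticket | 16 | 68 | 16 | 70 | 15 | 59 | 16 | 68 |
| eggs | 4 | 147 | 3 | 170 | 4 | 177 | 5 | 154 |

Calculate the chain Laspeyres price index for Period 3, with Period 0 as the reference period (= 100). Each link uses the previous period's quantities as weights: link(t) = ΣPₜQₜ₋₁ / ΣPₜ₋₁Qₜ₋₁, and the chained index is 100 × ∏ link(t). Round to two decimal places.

Link Period 0→Period 1:
ΣP(Period 1)Q(Period 0) = 4×144 + 16×68 + 3×147 = 576 + 1088 + 441 = 2105
ΣP(Period 0)Q(Period 0) = 3×144 + 16×68 + 4×147 = 432 + 1088 + 588 = 2108
link = 2105/2108 = 0.998577
Link Period 1→Period 2:
ΣP(Period 2)Q(Period 1) = 5×171 + 15×70 + 4×170 = 855 + 1050 + 680 = 2585
ΣP(Period 1)Q(Period 1) = 4×171 + 16×70 + 3×170 = 684 + 1120 + 510 = 2314
link = 2585/2314 = 1.117113
Link Period 2→Period 3:
ΣP(Period 3)Q(Period 2) = 5×164 + 16×59 + 5×177 = 820 + 944 + 885 = 2649
ΣP(Period 2)Q(Period 2) = 5×164 + 15×59 + 4×177 = 820 + 885 + 708 = 2413
link = 2649/2413 = 1.097804
Chained index = 100 × 0.998577 × 1.117113 × 1.097804 = 122.4626

122.46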